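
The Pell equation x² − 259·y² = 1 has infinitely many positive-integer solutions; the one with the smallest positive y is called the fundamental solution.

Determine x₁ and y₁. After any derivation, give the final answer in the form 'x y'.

847225 52644

√259 → a₀=16, period (10,1,2,3,4,3,2,1,10,32); ℓ=10 even so k=9
k=0  a_k=16  p_k/q_k = 16/1
k=1  a_k=10  p_k/q_k = 161/10
k=2  a_k=1  p_k/q_k = 177/11
k=3  a_k=2  p_k/q_k = 515/32
k=4  a_k=3  p_k/q_k = 1722/107
k=5  a_k=4  p_k/q_k = 7403/460
…
k=7  a_k=2  p_k/q_k = 55265/3434
k=8  a_k=1  p_k/q_k = 79196/4921
k=9  a_k=10  p_k/q_k = 847225/52644
→ (847225, 52644).  Check: 847225²=717790200625, 259·52644²=717790200624, difference 1.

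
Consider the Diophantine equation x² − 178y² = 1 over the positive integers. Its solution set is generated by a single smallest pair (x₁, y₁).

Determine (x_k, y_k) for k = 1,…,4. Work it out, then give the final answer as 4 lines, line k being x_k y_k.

√178 → a₀=13, period (2,1,12,1,2,26); ℓ=6 even so k=5
a_0=13:  p_0=13·1+0=13,  q_0=13·0+1=1
a_1=2:  p_1=2·13+1=27,  q_1=2·1+0=2
a_2=1:  p_2=1·27+13=40,  q_2=1·2+1=3
…
a_4=1:  p_4=1·507+40=547,  q_4=1·38+3=41
a_5=2:  p_5=2·547+507=1601,  q_5=2·41+38=120
(x₁, y₁) = (1601, 120);  1601² − 178·120² = 1 ✓
n=2: (1601,120)∘(1601,120) = (1601·1601+178·120·120, 1601·120+120·1601) = (5126401,384240)
n=3: (5126401,384240)∘(1601,120) = (1601·5126401+178·120·384240, 1601·384240+120·5126401) = (16414734401,1230336360)
n=4: (16414734401,1230336360)∘(1601,120) = (1601·16414734401+178·120·1230336360, 1601·1230336360+120·16414734401) = (52559974425601,3939536640480)

1601 120
5126401 384240
16414734401 1230336360
52559974425601 3939536640480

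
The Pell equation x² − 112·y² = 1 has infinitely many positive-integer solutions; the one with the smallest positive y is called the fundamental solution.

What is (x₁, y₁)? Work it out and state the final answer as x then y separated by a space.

√112 → a₀=10, period (1,1,2,1,1,20); ℓ=6 even so k=5
k=0  a_k=10  p_k/q_k = 10/1
…
k=3  a_k=2  p_k/q_k = 53/5
k=4  a_k=1  p_k/q_k = 74/7
k=5  a_k=1  p_k/q_k = 127/12
fundamental: x₁=127, y₁=12  (since 16129 − 112·144 = 1)

127 12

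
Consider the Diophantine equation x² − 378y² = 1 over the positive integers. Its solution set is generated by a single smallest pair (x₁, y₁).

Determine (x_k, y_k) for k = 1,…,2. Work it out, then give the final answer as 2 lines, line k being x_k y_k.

8749 450
153090001 7874100

√378 = [19; 2,3,1,4,1,3,2,38, …], period ℓ=8 (even) → k=7
k=0  a_k=19  p_k/q_k = 19/1
k=1  a_k=2  p_k/q_k = 39/2
…
k=4  a_k=4  p_k/q_k = 836/43
k=5  a_k=1  p_k/q_k = 1011/52
k=6  a_k=3  p_k/q_k = 3869/199
k=7  a_k=2  p_k/q_k = 8749/450
fundamental: x₁=8749, y₁=450  (since 76545001 − 378·202500 = 1)
k=2:  x_2 = 8749·8749+378·450·450 = 153090001,  y_2 = 8749·450+450·8749 = 7874100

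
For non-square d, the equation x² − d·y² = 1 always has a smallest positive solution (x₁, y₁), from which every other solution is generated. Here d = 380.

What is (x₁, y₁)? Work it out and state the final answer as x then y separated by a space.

39 2

[19; 2,38] for √380; ℓ=2 ⇒ convergent index 1
k=0  a_k=19  p_k/q_k = 19/1
k=1  a_k=2  p_k/q_k = 39/2
→ (39, 2).  Check: 39²=1521, 380·2²=1520, difference 1.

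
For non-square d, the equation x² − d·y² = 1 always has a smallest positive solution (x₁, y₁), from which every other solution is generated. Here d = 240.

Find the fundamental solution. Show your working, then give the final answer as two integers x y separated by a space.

[15; 2,30] for √240; ℓ=2 ⇒ convergent index 1
i=0: a=15 ⇒ p=15, q=1
i=1: a=2 ⇒ p=31, q=2
fundamental: x₁=31, y₁=2  (since 961 − 240·4 = 1)

31 2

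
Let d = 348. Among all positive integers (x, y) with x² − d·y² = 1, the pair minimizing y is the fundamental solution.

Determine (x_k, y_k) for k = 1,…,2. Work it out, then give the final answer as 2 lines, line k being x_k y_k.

1567 84
4910977 263256

d=348: √d = [18; 1,1,1,8,1,1,1,36] (ℓ=8, even), read p_7/q_7
k=0  a_k=18  p_k/q_k = 18/1
…
k=3  a_k=1  p_k/q_k = 56/3
k=4  a_k=8  p_k/q_k = 485/26
k=5  a_k=1  p_k/q_k = 541/29
k=6  a_k=1  p_k/q_k = 1026/55
k=7  a_k=1  p_k/q_k = 1567/84
→ (1567, 84).  Check: 1567²=2455489, 348·84²=2455488, difference 1.
(x_2, y_2) = (1567·1567 + 348·84·84, 1567·84 + 84·1567) = (4910977, 263256)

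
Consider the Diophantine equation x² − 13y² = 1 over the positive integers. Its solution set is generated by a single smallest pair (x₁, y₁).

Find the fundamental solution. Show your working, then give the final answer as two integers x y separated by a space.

[3; 1,1,1,1,6] for √13; ℓ=5 ⇒ convergent index 9
step 0: (3, 1)  from 3·(1,0) + (0,1)
step 1: (4, 1)  from 1·(3,1) + (1,0)
…
step 4: (18, 5)  from 1·(11,3) + (7,2)
…
step 6: (137, 38)  from 1·(119,33) + (18,5)
step 7: (256, 71)  from 1·(137,38) + (119,33)
step 8: (393, 109)  from 1·(256,71) + (137,38)
step 9: (649, 180)  from 1·(393,109) + (256,71)
→ (649, 180).  Check: 649²=421201, 13·180²=421200, difference 1.

649 180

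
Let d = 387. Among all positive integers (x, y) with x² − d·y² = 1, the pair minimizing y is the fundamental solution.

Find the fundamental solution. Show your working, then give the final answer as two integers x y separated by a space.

√387 = [19; 1,2,19,2,1,38, …], period ℓ=6 (even) → k=5
step 0: (19, 1)  from 19·(1,0) + (0,1)
…
step 4: (2341, 119)  from 2·(1141,58) + (59,3)
step 5: (3482, 177)  from 1·(2341,119) + (1141,58)
fundamental: x₁=3482, y₁=177  (since 12124324 − 387·31329 = 1)

3482 177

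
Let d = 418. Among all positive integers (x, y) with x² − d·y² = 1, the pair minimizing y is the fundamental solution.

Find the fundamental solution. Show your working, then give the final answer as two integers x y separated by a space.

d=418: √d = [20; 2,4,20,4,2,40] (ℓ=6, even), read p_5/q_5
k=0  a_k=20  p_k/q_k = 20/1
k=1  a_k=2  p_k/q_k = 41/2
…
k=3  a_k=20  p_k/q_k = 3721/182
k=4  a_k=4  p_k/q_k = 15068/737
k=5  a_k=2  p_k/q_k = 33857/1656
(x₁, y₁) = (33857, 1656);  33857² − 418·1656² = 1 ✓

33857 1656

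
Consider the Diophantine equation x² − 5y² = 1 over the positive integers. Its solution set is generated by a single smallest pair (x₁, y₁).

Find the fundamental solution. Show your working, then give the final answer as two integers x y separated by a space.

9 4

√5 → a₀=2, period (4); ℓ=1 odd so k=1
a_0=2:  p_0=2·1+0=2,  q_0=2·0+1=1
a_1=4:  p_1=4·2+1=9,  q_1=4·1+0=4
(x₁, y₁) = (9, 4);  9² − 5·4² = 1 ✓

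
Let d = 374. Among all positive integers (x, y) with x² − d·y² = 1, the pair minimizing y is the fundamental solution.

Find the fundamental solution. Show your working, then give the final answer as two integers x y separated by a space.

[19; 2,1,18,1,2,38] for √374; ℓ=6 ⇒ convergent index 5
step 0: (19, 1)  from 19·(1,0) + (0,1)
…
step 2: (58, 3)  from 1·(39,2) + (19,1)
step 3: (1083, 56)  from 18·(58,3) + (39,2)
step 4: (1141, 59)  from 1·(1083,56) + (58,3)
step 5: (3365, 174)  from 2·(1141,59) + (1083,56)
→ (3365, 174).  Check: 3365²=11323225, 374·174²=11323224, difference 1.

3365 174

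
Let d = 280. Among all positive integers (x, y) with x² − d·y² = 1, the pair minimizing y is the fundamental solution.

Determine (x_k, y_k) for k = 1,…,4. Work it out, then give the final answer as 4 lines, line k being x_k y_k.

251 15
126001 7530
63252251 3780045
31752504001 1897575060

[16; 1,2,1,2,1,32] for √280; ℓ=6 ⇒ convergent index 5
k=0  a_k=16  p_k/q_k = 16/1
k=1  a_k=1  p_k/q_k = 17/1
k=2  a_k=2  p_k/q_k = 50/3
…
k=4  a_k=2  p_k/q_k = 184/11
k=5  a_k=1  p_k/q_k = 251/15
fundamental: x₁=251, y₁=15  (since 63001 − 280·225 = 1)
(251+15√280)^2 = 126001 + 7530√280
(251+15√280)^3 = 63252251 + 3780045√280
(251+15√280)^4 = 31752504001 + 1897575060√280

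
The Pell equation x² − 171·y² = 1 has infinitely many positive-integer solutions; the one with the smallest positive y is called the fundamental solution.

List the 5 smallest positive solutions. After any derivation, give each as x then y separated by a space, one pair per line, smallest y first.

√171 = [13; 13,26, …], period ℓ=2 (even) → k=1
step 0: (13, 1)  from 13·(1,0) + (0,1)
step 1: (170, 13)  from 13·(13,1) + (1,0)
fundamental: x₁=170, y₁=13  (since 28900 − 171·169 = 1)
(170+13√171)^2 = 57799 + 4420√171
(170+13√171)^3 = 19651490 + 1502787√171
(170+13√171)^4 = 6681448801 + 510943160√171
(170+13√171)^5 = 2271672940850 + 173719171613√171

170 13
57799 4420
19651490 1502787
6681448801 510943160
2271672940850 173719171613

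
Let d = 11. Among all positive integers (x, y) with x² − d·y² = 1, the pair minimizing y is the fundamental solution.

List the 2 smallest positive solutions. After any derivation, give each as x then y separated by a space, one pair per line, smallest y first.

10 3
199 60

√11 → a₀=3, period (3,6); ℓ=2 even so k=1
step 0: (3, 1)  from 3·(1,0) + (0,1)
step 1: (10, 3)  from 3·(3,1) + (1,0)
→ (10, 3).  Check: 10²=100, 11·3²=99, difference 1.
k=2:  x_2 = 10·10+11·3·3 = 199,  y_2 = 10·3+3·10 = 60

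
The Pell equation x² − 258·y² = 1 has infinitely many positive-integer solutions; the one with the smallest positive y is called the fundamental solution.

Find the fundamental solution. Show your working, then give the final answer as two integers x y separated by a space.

257 16

√258 → a₀=16, period (16,32); ℓ=2 even so k=1
k=0  a_k=16  p_k/q_k = 16/1
k=1  a_k=16  p_k/q_k = 257/16
→ (257, 16).  Check: 257²=66049, 258·16²=66048, difference 1.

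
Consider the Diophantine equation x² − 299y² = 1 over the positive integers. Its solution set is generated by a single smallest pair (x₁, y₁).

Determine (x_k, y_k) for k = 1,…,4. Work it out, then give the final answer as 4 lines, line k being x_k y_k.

√299 = [17; 3,2,3,34, …], period ℓ=4 (even) → k=3
step 0: (17, 1)  from 17·(1,0) + (0,1)
step 1: (52, 3)  from 3·(17,1) + (1,0)
step 2: (121, 7)  from 2·(52,3) + (17,1)
step 3: (415, 24)  from 3·(121,7) + (52,3)
→ (415, 24).  Check: 415²=172225, 299·24²=172224, difference 1.
(415+24√299)^2 = 344449 + 19920√299
(415+24√299)^3 = 285892255 + 16533576√299
(415+24√299)^4 = 237290227201 + 13722848160√299

415 24
344449 19920
285892255 16533576
237290227201 13722848160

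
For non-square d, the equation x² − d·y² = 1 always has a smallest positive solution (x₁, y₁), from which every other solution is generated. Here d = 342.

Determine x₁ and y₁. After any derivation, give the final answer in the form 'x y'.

√342 → a₀=18, period (2,36); ℓ=2 even so k=1
a_0=18:  p_0=18·1+0=18,  q_0=18·0+1=1
a_1=2:  p_1=2·18+1=37,  q_1=2·1+0=2
(x₁, y₁) = (37, 2);  37² − 342·2² = 1 ✓

37 2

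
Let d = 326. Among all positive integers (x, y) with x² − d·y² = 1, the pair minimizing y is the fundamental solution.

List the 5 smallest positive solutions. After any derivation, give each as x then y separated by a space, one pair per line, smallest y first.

325 18
211249 11700
137311525 7604982
89252280001 4943226600
58013844689125 3213089685018

√326 = [18; 18,36, …], period ℓ=2 (even) → k=1
i=0: a=18 ⇒ p=18, q=1
i=1: a=18 ⇒ p=325, q=18
(x₁, y₁) = (325, 18);  325² − 326·18² = 1 ✓
(x_2, y_2) = (325·325 + 326·18·18, 325·18 + 18·325) = (211249, 11700)
(x_3, y_3) = (325·211249 + 326·18·11700, 325·11700 + 18·211249) = (137311525, 7604982)
(x_4, y_4) = (325·137311525 + 326·18·7604982, 325·7604982 + 18·137311525) = (89252280001, 4943226600)
(x_5, y_5) = (325·89252280001 + 326·18·4943226600, 325·4943226600 + 18·89252280001) = (58013844689125, 3213089685018)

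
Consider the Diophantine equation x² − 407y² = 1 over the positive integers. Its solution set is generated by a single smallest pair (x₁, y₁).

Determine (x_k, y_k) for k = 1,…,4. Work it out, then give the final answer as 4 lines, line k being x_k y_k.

2663 132
14183137 703032
75539384999 3744348300
402322750321537 19942398342768

√407 → a₀=20, period (5,1,2,1,5,40); ℓ=6 even so k=5
a_0=20:  p_0=20·1+0=20,  q_0=20·0+1=1
a_1=5:  p_1=5·20+1=101,  q_1=5·1+0=5
a_2=1:  p_2=1·101+20=121,  q_2=1·5+1=6
a_3=2:  p_3=2·121+101=343,  q_3=2·6+5=17
a_4=1:  p_4=1·343+121=464,  q_4=1·17+6=23
a_5=5:  p_5=5·464+343=2663,  q_5=5·23+17=132
fundamental: x₁=2663, y₁=132  (since 7091569 − 407·17424 = 1)
n=2: (2663,132)∘(2663,132) = (2663·2663+407·132·132, 2663·132+132·2663) = (14183137,703032)
n=3: (14183137,703032)∘(2663,132) = (2663·14183137+407·132·703032, 2663·703032+132·14183137) = (75539384999,3744348300)
n=4: (75539384999,3744348300)∘(2663,132) = (2663·75539384999+407·132·3744348300, 2663·3744348300+132·75539384999) = (402322750321537,19942398342768)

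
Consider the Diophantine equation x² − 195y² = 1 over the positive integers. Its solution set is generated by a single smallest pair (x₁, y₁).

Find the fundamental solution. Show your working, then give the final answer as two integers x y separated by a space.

14 1

√195 = [13; 1,26, …], period ℓ=2 (even) → k=1
a_0=13:  p_0=13·1+0=13,  q_0=13·0+1=1
a_1=1:  p_1=1·13+1=14,  q_1=1·1+0=1
fundamental: x₁=14, y₁=1  (since 196 − 195·1 = 1)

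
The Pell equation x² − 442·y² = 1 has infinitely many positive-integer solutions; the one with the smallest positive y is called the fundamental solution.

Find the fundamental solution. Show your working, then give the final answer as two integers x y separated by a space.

√442 = [21; 42, …], period ℓ=1 (odd) → k=1
k=0  a_k=21  p_k/q_k = 21/1
k=1  a_k=42  p_k/q_k = 883/42
fundamental: x₁=883, y₁=42  (since 779689 − 442·1764 = 1)

883 42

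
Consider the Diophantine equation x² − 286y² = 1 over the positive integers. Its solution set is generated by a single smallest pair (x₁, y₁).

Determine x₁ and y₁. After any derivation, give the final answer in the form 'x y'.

561835 33222

[16; 1,10,3,3,2,3,3,10,1,32] for √286; ℓ=10 ⇒ convergent index 9
i=0: a=16 ⇒ p=16, q=1
…
i=2: a=10 ⇒ p=186, q=11
i=3: a=3 ⇒ p=575, q=34
i=4: a=3 ⇒ p=1911, q=113
i=5: a=2 ⇒ p=4397, q=260
…
i=7: a=3 ⇒ p=49703, q=2939
i=8: a=10 ⇒ p=512132, q=30283
i=9: a=1 ⇒ p=561835, q=33222
fundamental: x₁=561835, y₁=33222  (since 315658567225 − 286·1103701284 = 1)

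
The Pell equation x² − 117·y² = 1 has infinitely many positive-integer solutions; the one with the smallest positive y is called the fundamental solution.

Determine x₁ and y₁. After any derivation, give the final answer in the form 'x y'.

[10; 1,4,2,4,1,20] for √117; ℓ=6 ⇒ convergent index 5
i=0: a=10 ⇒ p=10, q=1
…
i=2: a=4 ⇒ p=54, q=5
…
i=4: a=4 ⇒ p=530, q=49
i=5: a=1 ⇒ p=649, q=60
→ (649, 60).  Check: 649²=421201, 117·60²=421200, difference 1.

649 60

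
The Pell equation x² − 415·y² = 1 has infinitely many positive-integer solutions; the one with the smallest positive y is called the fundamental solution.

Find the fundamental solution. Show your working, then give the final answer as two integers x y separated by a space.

√415 = [20; 2,1,2,4,6,…,1,2,40, …], period ℓ=16 (even) → k=15
a_0=20:  p_0=20·1+0=20,  q_0=20·0+1=1
a_1=2:  p_1=2·20+1=41,  q_1=2·1+0=2
a_2=1:  p_2=1·41+20=61,  q_2=1·2+1=3
a_3=2:  p_3=2·61+41=163,  q_3=2·3+2=8
…
a_5=6:  p_5=6·713+163=4441,  q_5=6·35+8=218
…
a_9=1:  p_9=1·33939+9595=43534,  q_9=1·1666+471=2137
a_10=1:  p_10=1·43534+33939=77473,  q_10=1·2137+1666=3803
a_11=6:  p_11=6·77473+43534=508372,  q_11=6·3803+2137=24955
…
a_14=1:  p_14=1·4730294+2110961=6841255,  q_14=1·232201+103623=335824
a_15=2:  p_15=2·6841255+4730294=18412804,  q_15=2·335824+232201=903849
→ (18412804, 903849).  Check: 18412804²=339031351142416, 415·903849²=339031351142415, difference 1.

18412804 903849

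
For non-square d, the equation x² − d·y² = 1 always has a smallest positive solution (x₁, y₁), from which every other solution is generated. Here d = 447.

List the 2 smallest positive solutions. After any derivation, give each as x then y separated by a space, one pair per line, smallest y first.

√447 → a₀=21, period (7,42); ℓ=2 even so k=1
i=0: a=21 ⇒ p=21, q=1
i=1: a=7 ⇒ p=148, q=7
(x₁, y₁) = (148, 7);  148² − 447·7² = 1 ✓
(148+7√447)^2 = 43807 + 2072√447

148 7
43807 2072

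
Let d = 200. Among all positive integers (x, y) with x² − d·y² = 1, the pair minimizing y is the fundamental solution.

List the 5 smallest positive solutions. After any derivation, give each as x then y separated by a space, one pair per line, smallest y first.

99 7
19601 1386
3880899 274421
768398401 54333972
152139002499 10757852035

√200 → a₀=14, period (7,28); ℓ=2 even so k=1
k=0  a_k=14  p_k/q_k = 14/1
k=1  a_k=7  p_k/q_k = 99/7
fundamental: x₁=99, y₁=7  (since 9801 − 200·49 = 1)
(99+7√200)^2 = 19601 + 1386√200
(99+7√200)^3 = 3880899 + 274421√200
(99+7√200)^4 = 768398401 + 54333972√200
(99+7√200)^5 = 152139002499 + 10757852035√200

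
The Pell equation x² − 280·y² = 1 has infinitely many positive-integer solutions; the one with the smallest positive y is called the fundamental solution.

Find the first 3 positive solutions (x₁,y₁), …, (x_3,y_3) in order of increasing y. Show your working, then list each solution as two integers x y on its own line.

[16; 1,2,1,2,1,32] for √280; ℓ=6 ⇒ convergent index 5
k=0  a_k=16  p_k/q_k = 16/1
k=1  a_k=1  p_k/q_k = 17/1
k=2  a_k=2  p_k/q_k = 50/3
k=3  a_k=1  p_k/q_k = 67/4
k=4  a_k=2  p_k/q_k = 184/11
k=5  a_k=1  p_k/q_k = 251/15
→ (251, 15).  Check: 251²=63001, 280·15²=63000, difference 1.
(x_2, y_2) = (251·251 + 280·15·15, 251·15 + 15·251) = (126001, 7530)
(x_3, y_3) = (251·126001 + 280·15·7530, 251·7530 + 15·126001) = (63252251, 3780045)

251 15
126001 7530
63252251 3780045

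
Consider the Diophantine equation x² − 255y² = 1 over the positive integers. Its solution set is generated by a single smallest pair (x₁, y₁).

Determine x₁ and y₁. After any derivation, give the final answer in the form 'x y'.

[15; 1,30] for √255; ℓ=2 ⇒ convergent index 1
i=0: a=15 ⇒ p=15, q=1
i=1: a=1 ⇒ p=16, q=1
(x₁, y₁) = (16, 1);  16² − 255·1² = 1 ✓

16 1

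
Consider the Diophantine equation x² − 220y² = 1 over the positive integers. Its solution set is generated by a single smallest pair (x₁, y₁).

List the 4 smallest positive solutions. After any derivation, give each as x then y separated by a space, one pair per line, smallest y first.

89 6
15841 1068
2819609 190098
501874561 33836376

√220 = [14; 1,4,1,28, …], period ℓ=4 (even) → k=3
k=0  a_k=14  p_k/q_k = 14/1
k=1  a_k=1  p_k/q_k = 15/1
k=2  a_k=4  p_k/q_k = 74/5
k=3  a_k=1  p_k/q_k = 89/6
→ (89, 6).  Check: 89²=7921, 220·6²=7920, difference 1.
(89+6√220)^2 = 15841 + 1068√220
(89+6√220)^3 = 2819609 + 190098√220
(89+6√220)^4 = 501874561 + 33836376√220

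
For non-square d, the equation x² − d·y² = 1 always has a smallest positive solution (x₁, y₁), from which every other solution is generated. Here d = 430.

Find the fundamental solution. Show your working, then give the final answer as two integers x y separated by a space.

2862251 138030

[20; 1,2,1,3,1,…,2,1,40] for √430; ℓ=14 ⇒ convergent index 13
i=0: a=20 ⇒ p=20, q=1
…
i=3: a=1 ⇒ p=83, q=4
…
i=6: a=6 ⇒ p=2675, q=129
i=7: a=8 ⇒ p=21794, q=1051
…
i=12: a=2 ⇒ p=2107880, q=101651
i=13: a=1 ⇒ p=2862251, q=138030
fundamental: x₁=2862251, y₁=138030  (since 8192480787001 − 430·19052280900 = 1)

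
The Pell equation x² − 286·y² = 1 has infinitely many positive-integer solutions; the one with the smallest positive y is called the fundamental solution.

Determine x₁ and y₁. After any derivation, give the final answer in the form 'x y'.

√286 → a₀=16, period (1,10,3,3,2,3,3,10,1,32); ℓ=10 even so k=9
step 0: (16, 1)  from 16·(1,0) + (0,1)
step 1: (17, 1)  from 1·(16,1) + (1,0)
…
step 4: (1911, 113)  from 3·(575,34) + (186,11)
step 5: (4397, 260)  from 2·(1911,113) + (575,34)
step 6: (15102, 893)  from 3·(4397,260) + (1911,113)
step 7: (49703, 2939)  from 3·(15102,893) + (4397,260)
step 8: (512132, 30283)  from 10·(49703,2939) + (15102,893)
step 9: (561835, 33222)  from 1·(512132,30283) + (49703,2939)
(x₁, y₁) = (561835, 33222);  561835² − 286·33222² = 1 ✓

561835 33222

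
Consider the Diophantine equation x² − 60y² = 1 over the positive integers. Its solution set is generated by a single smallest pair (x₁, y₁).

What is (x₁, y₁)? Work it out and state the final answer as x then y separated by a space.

√60 = [7; 1,2,1,14, …], period ℓ=4 (even) → k=3
k=0  a_k=7  p_k/q_k = 7/1
…
k=2  a_k=2  p_k/q_k = 23/3
k=3  a_k=1  p_k/q_k = 31/4
fundamental: x₁=31, y₁=4  (since 961 − 60·16 = 1)

31 4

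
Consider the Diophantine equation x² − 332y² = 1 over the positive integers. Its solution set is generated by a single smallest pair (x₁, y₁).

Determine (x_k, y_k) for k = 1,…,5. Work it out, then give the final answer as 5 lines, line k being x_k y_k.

13447 738
361643617 19847772
9726043422151 533785979430
261572211433685377 14355640110942648
7034723044571491106887 386080584609905595882

√332 = [18; 4,1,1,8,1,1,4,36, …], period ℓ=8 (even) → k=7
k=0  a_k=18  p_k/q_k = 18/1
k=1  a_k=4  p_k/q_k = 73/4
…
k=3  a_k=1  p_k/q_k = 164/9
…
k=5  a_k=1  p_k/q_k = 1567/86
k=6  a_k=1  p_k/q_k = 2970/163
k=7  a_k=4  p_k/q_k = 13447/738
fundamental: x₁=13447, y₁=738  (since 180821809 − 332·544644 = 1)
(13447+738√332)^2 = 361643617 + 19847772√332
(13447+738√332)^3 = 9726043422151 + 533785979430√332
(13447+738√332)^4 = 261572211433685377 + 14355640110942648√332
(13447+738√332)^5 = 7034723044571491106887 + 386080584609905595882√332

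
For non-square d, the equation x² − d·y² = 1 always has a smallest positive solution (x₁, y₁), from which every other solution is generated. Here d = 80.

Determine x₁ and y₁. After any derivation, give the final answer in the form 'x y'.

√80 → a₀=8, period (1,16); ℓ=2 even so k=1
a_0=8:  p_0=8·1+0=8,  q_0=8·0+1=1
a_1=1:  p_1=1·8+1=9,  q_1=1·1+0=1
(x₁, y₁) = (9, 1);  9² − 80·1² = 1 ✓

9 1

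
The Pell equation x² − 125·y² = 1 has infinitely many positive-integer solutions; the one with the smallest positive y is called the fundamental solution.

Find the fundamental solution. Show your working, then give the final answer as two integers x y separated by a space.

√125 → a₀=11, period (5,1,1,5,22); ℓ=5 odd so k=9
i=0: a=11 ⇒ p=11, q=1
…
i=2: a=1 ⇒ p=67, q=6
…
i=5: a=22 ⇒ p=15127, q=1353
…
i=8: a=1 ⇒ p=167761, q=15005
i=9: a=5 ⇒ p=930249, q=83204
→ (930249, 83204).  Check: 930249²=865363202001, 125·83204²=865363202000, difference 1.

930249 83204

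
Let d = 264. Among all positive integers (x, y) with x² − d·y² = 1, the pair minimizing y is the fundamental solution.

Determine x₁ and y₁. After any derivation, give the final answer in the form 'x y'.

65 4

[16; 4,32] for √264; ℓ=2 ⇒ convergent index 1
a_0=16:  p_0=16·1+0=16,  q_0=16·0+1=1
a_1=4:  p_1=4·16+1=65,  q_1=4·1+0=4
→ (65, 4).  Check: 65²=4225, 264·4²=4224, difference 1.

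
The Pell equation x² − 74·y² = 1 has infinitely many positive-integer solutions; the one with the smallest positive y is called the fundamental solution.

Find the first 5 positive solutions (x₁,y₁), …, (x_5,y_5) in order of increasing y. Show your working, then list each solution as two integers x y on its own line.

√74 = [8; 1,1,1,1,16, …], period ℓ=5 (odd) → k=9
a_0=8:  p_0=8·1+0=8,  q_0=8·0+1=1
…
a_2=1:  p_2=1·9+8=17,  q_2=1·1+1=2
a_3=1:  p_3=1·17+9=26,  q_3=1·2+1=3
a_4=1:  p_4=1·26+17=43,  q_4=1·3+2=5
…
a_6=1:  p_6=1·714+43=757,  q_6=1·83+5=88
a_7=1:  p_7=1·757+714=1471,  q_7=1·88+83=171
a_8=1:  p_8=1·1471+757=2228,  q_8=1·171+88=259
a_9=1:  p_9=1·2228+1471=3699,  q_9=1·259+171=430
(x₁, y₁) = (3699, 430);  3699² − 74·430² = 1 ✓
(3699+430√74)^2 = 27365201 + 3181140√74
(3699+430√74)^3 = 202447753299 + 23534073290√74
(3699+430√74)^4 = 1497708451540801 + 174105071018280√74
(3699+430√74)^5 = 11080046922051092499 + 1288029291859162150√74

3699 430
27365201 3181140
202447753299 23534073290
1497708451540801 174105071018280
11080046922051092499 1288029291859162150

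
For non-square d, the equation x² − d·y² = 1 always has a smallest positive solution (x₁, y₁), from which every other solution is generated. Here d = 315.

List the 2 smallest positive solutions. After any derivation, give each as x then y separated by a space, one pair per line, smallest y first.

71 4
10081 568

d=315: √d = [17; 1,2,1,34] (ℓ=4, even), read p_3/q_3
k=0  a_k=17  p_k/q_k = 17/1
…
k=2  a_k=2  p_k/q_k = 53/3
k=3  a_k=1  p_k/q_k = 71/4
(x₁, y₁) = (71, 4);  71² − 315·4² = 1 ✓
k=2:  x_2 = 71·71+315·4·4 = 10081,  y_2 = 71·4+4·71 = 568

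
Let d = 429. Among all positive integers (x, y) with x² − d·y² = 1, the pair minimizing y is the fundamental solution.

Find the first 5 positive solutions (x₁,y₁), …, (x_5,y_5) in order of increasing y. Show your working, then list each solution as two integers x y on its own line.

1524095 73584
4645731138049 224298012960
14161071197688057215 683702960124468816
43165635614076113391052801 2084056526021580302230080
131577058822456507006275549422975 6352600262053037158494583086384

√429 → a₀=20, period (1,2,2,9,1,12,1,9,2,2,1,40); ℓ=12 even so k=11
i=0: a=20 ⇒ p=20, q=1
i=1: a=1 ⇒ p=21, q=1
i=2: a=2 ⇒ p=62, q=3
i=3: a=2 ⇒ p=145, q=7
i=4: a=9 ⇒ p=1367, q=66
…
i=6: a=12 ⇒ p=19511, q=942
i=7: a=1 ⇒ p=21023, q=1015
i=8: a=9 ⇒ p=208718, q=10077
i=9: a=2 ⇒ p=438459, q=21169
i=10: a=2 ⇒ p=1085636, q=52415
i=11: a=1 ⇒ p=1524095, q=73584
(x₁, y₁) = (1524095, 73584);  1524095² − 429·73584² = 1 ✓
n=2: (1524095,73584)∘(1524095,73584) = (1524095·1524095+429·73584·73584, 1524095·73584+73584·1524095) = (4645731138049,224298012960)
n=3: (4645731138049,224298012960)∘(1524095,73584) = (1524095·4645731138049+429·73584·224298012960, 1524095·224298012960+73584·4645731138049) = (14161071197688057215,683702960124468816)
n=4: (14161071197688057215,683702960124468816)∘(1524095,73584) = (1524095·14161071197688057215+429·73584·683702960124468816, 1524095·683702960124468816+73584·14161071197688057215) = (43165635614076113391052801,2084056526021580302230080)
n=5: (43165635614076113391052801,2084056526021580302230080)∘(1524095,73584) = (1524095·43165635614076113391052801+429·73584·2084056526021580302230080, 1524095·2084056526021580302230080+73584·43165635614076113391052801) = (131577058822456507006275549422975,6352600262053037158494583086384)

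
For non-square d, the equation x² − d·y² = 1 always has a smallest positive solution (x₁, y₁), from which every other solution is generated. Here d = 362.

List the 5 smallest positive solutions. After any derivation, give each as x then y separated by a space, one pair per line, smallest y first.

723 38
1045457 54948
1511730099 79454770
2185960677697 114891542472
3160897628219763 166133090959742

d=362: √d = [19; 38] (ℓ=1, odd), read p_1/q_1
a_0=19:  p_0=19·1+0=19,  q_0=19·0+1=1
a_1=38:  p_1=38·19+1=723,  q_1=38·1+0=38
fundamental: x₁=723, y₁=38  (since 522729 − 362·1444 = 1)
(723+38√362)^2 = 1045457 + 54948√362
(723+38√362)^3 = 1511730099 + 79454770√362
(723+38√362)^4 = 2185960677697 + 114891542472√362
(723+38√362)^5 = 3160897628219763 + 166133090959742√362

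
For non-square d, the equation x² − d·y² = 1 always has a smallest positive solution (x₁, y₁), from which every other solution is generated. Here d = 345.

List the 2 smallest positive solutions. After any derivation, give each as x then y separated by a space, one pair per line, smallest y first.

√345 = [18; 1,1,2,1,6,1,2,1,1,36, …], period ℓ=10 (even) → k=9
i=0: a=18 ⇒ p=18, q=1
i=1: a=1 ⇒ p=19, q=1
i=2: a=1 ⇒ p=37, q=2
…
i=4: a=1 ⇒ p=130, q=7
…
i=8: a=1 ⇒ p=3882, q=209
i=9: a=1 ⇒ p=6761, q=364
→ (6761, 364).  Check: 6761²=45711121, 345·364²=45711120, difference 1.
n=2: (6761,364)∘(6761,364) = (6761·6761+345·364·364, 6761·364+364·6761) = (91422241,4922008)

6761 364
91422241 4922008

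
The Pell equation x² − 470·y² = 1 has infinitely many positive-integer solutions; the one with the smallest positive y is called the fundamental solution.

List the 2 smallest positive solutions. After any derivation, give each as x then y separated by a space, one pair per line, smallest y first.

√470 = [21; 1,2,8,2,1,42, …], period ℓ=6 (even) → k=5
i=0: a=21 ⇒ p=21, q=1
i=1: a=1 ⇒ p=22, q=1
i=2: a=2 ⇒ p=65, q=3
…
i=4: a=2 ⇒ p=1149, q=53
i=5: a=1 ⇒ p=1691, q=78
fundamental: x₁=1691, y₁=78  (since 2859481 − 470·6084 = 1)
(x_2, y_2) = (1691·1691 + 470·78·78, 1691·78 + 78·1691) = (5718961, 263796)

1691 78
5718961 263796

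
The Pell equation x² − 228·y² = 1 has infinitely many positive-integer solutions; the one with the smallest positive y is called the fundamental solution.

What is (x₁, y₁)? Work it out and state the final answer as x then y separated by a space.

√228 = [15; 10,30, …], period ℓ=2 (even) → k=1
i=0: a=15 ⇒ p=15, q=1
i=1: a=10 ⇒ p=151, q=10
→ (151, 10).  Check: 151²=22801, 228·10²=22800, difference 1.

151 10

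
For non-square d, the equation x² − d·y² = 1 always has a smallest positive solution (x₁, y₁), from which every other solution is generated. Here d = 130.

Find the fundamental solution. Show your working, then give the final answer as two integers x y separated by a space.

6499 570

[11; 2,2,22] for √130; ℓ=3 ⇒ convergent index 5
step 0: (11, 1)  from 11·(1,0) + (0,1)
step 1: (23, 2)  from 2·(11,1) + (1,0)
step 2: (57, 5)  from 2·(23,2) + (11,1)
…
step 4: (2611, 229)  from 2·(1277,112) + (57,5)
step 5: (6499, 570)  from 2·(2611,229) + (1277,112)
→ (6499, 570).  Check: 6499²=42237001, 130·570²=42237000, difference 1.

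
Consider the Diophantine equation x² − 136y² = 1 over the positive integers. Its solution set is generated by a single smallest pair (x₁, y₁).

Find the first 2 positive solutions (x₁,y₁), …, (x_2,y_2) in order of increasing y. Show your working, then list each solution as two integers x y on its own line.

[11; 1,1,1,22] for √136; ℓ=4 ⇒ convergent index 3
step 0: (11, 1)  from 11·(1,0) + (0,1)
step 1: (12, 1)  from 1·(11,1) + (1,0)
step 2: (23, 2)  from 1·(12,1) + (11,1)
step 3: (35, 3)  from 1·(23,2) + (12,1)
fundamental: x₁=35, y₁=3  (since 1225 − 136·9 = 1)
(x_2, y_2) = (35·35 + 136·3·3, 35·3 + 3·35) = (2449, 210)

35 3
2449 210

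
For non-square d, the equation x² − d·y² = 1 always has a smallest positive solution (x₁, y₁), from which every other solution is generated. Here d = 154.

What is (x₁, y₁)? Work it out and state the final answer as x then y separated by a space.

[12; 2,2,3,1,2,1,3,2,2,24] for √154; ℓ=10 ⇒ convergent index 9
k=0  a_k=12  p_k/q_k = 12/1
k=1  a_k=2  p_k/q_k = 25/2
…
k=5  a_k=2  p_k/q_k = 757/61
…
k=8  a_k=2  p_k/q_k = 8724/703
k=9  a_k=2  p_k/q_k = 21295/1716
→ (21295, 1716).  Check: 21295²=453477025, 154·1716²=453477024, difference 1.

21295 1716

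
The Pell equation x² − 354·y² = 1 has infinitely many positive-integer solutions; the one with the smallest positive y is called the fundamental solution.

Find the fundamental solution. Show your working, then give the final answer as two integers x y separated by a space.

√354 → a₀=18, period (1,4,2,2,18,2,2,4,1,36); ℓ=10 even so k=9
step 0: (18, 1)  from 18·(1,0) + (0,1)
…
step 4: (508, 27)  from 2·(207,11) + (94,5)
…
step 7: (47771, 2539)  from 2·(19210,1021) + (9351,497)
step 8: (210294, 11177)  from 4·(47771,2539) + (19210,1021)
step 9: (258065, 13716)  from 1·(210294,11177) + (47771,2539)
→ (258065, 13716).  Check: 258065²=66597544225, 354·13716²=66597544224, difference 1.

258065 13716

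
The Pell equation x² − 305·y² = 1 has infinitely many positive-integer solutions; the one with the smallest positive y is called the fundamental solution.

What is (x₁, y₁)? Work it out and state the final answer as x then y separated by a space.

[17; 2,6,2,34] for √305; ℓ=4 ⇒ convergent index 3
a_0=17:  p_0=17·1+0=17,  q_0=17·0+1=1
a_1=2:  p_1=2·17+1=35,  q_1=2·1+0=2
a_2=6:  p_2=6·35+17=227,  q_2=6·2+1=13
a_3=2:  p_3=2·227+35=489,  q_3=2·13+2=28
→ (489, 28).  Check: 489²=239121, 305·28²=239120, difference 1.

489 28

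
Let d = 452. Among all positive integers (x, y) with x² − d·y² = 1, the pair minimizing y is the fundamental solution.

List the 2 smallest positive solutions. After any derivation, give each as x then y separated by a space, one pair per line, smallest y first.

1204353 56648
2900932297217 136448377488

√452 = [21; 3,1,5,3,10,3,5,1,3,42, …], period ℓ=10 (even) → k=9
k=0  a_k=21  p_k/q_k = 21/1
…
k=2  a_k=1  p_k/q_k = 85/4
…
k=4  a_k=3  p_k/q_k = 1552/73
…
k=8  a_k=1  p_k/q_k = 313483/14745
k=9  a_k=3  p_k/q_k = 1204353/56648
fundamental: x₁=1204353, y₁=56648  (since 1450466148609 − 452·3208995904 = 1)
(x_2, y_2) = (1204353·1204353 + 452·56648·56648, 1204353·56648 + 56648·1204353) = (2900932297217, 136448377488)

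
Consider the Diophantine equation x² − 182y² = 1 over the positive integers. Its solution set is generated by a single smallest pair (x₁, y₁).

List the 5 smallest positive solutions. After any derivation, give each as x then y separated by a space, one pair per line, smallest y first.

√182 = [13; 2,26, …], period ℓ=2 (even) → k=1
step 0: (13, 1)  from 13·(1,0) + (0,1)
step 1: (27, 2)  from 2·(13,1) + (1,0)
→ (27, 2).  Check: 27²=729, 182·2²=728, difference 1.
k=2:  x_2 = 27·27+182·2·2 = 1457,  y_2 = 27·2+2·27 = 108
k=3:  x_3 = 27·1457+182·2·108 = 78651,  y_3 = 27·108+2·1457 = 5830
k=4:  x_4 = 27·78651+182·2·5830 = 4245697,  y_4 = 27·5830+2·78651 = 314712
k=5:  x_5 = 27·4245697+182·2·314712 = 229188987,  y_5 = 27·314712+2·4245697 = 16988618

27 2
1457 108
78651 5830
4245697 314712
229188987 16988618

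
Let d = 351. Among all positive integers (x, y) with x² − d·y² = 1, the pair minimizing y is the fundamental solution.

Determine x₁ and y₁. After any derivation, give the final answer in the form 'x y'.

62425 3332

[18; 1,2,1,3,2,2,2,3,1,2,1,36] for √351; ℓ=12 ⇒ convergent index 11
i=0: a=18 ⇒ p=18, q=1
i=1: a=1 ⇒ p=19, q=1
…
i=3: a=1 ⇒ p=75, q=4
…
i=5: a=2 ⇒ p=637, q=34
i=6: a=2 ⇒ p=1555, q=83
…
i=8: a=3 ⇒ p=12796, q=683
…
i=10: a=2 ⇒ p=45882, q=2449
i=11: a=1 ⇒ p=62425, q=3332
(x₁, y₁) = (62425, 3332);  62425² − 351·3332² = 1 ✓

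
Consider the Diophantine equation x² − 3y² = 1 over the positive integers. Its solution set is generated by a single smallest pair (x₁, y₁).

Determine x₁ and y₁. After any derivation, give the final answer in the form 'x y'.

2 1

√3 → a₀=1, period (1,2); ℓ=2 even so k=1
a_0=1:  p_0=1·1+0=1,  q_0=1·0+1=1
a_1=1:  p_1=1·1+1=2,  q_1=1·1+0=1
→ (2, 1).  Check: 2²=4, 3·1²=3, difference 1.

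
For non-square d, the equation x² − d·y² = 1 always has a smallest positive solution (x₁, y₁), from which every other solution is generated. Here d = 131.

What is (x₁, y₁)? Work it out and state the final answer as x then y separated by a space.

[11; 2,4,11,4,2,22] for √131; ℓ=6 ⇒ convergent index 5
k=0  a_k=11  p_k/q_k = 11/1
…
k=2  a_k=4  p_k/q_k = 103/9
…
k=4  a_k=4  p_k/q_k = 4727/413
k=5  a_k=2  p_k/q_k = 10610/927
fundamental: x₁=10610, y₁=927  (since 112572100 − 131·859329 = 1)

10610 927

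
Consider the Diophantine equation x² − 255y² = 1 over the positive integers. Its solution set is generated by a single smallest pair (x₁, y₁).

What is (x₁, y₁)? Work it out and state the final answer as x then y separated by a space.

16 1

√255 → a₀=15, period (1,30); ℓ=2 even so k=1
k=0  a_k=15  p_k/q_k = 15/1
k=1  a_k=1  p_k/q_k = 16/1
fundamental: x₁=16, y₁=1  (since 256 − 255·1 = 1)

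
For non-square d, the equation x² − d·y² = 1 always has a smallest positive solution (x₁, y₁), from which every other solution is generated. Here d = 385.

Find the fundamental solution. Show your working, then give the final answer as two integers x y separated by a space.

d=385: √d = [19; 1,1,1,1,1,…,1,1,38] (ℓ=16, even), read p_15/q_15
a_0=19:  p_0=19·1+0=19,  q_0=19·0+1=1
a_1=1:  p_1=1·19+1=20,  q_1=1·1+0=1
a_2=1:  p_2=1·20+19=39,  q_2=1·1+1=2
a_3=1:  p_3=1·39+20=59,  q_3=1·2+1=3
a_4=1:  p_4=1·59+39=98,  q_4=1·3+2=5
…
a_6=3:  p_6=3·157+98=569,  q_6=3·8+5=29
a_7=1:  p_7=1·569+157=726,  q_7=1·29+8=37
…
a_10=3:  p_10=3·2747+2021=10262,  q_10=3·140+103=523
a_11=1:  p_11=1·10262+2747=13009,  q_11=1·523+140=663
…
a_13=1:  p_13=1·23271+13009=36280,  q_13=1·1186+663=1849
a_14=1:  p_14=1·36280+23271=59551,  q_14=1·1849+1186=3035
a_15=1:  p_15=1·59551+36280=95831,  q_15=1·3035+1849=4884
(x₁, y₁) = (95831, 4884);  95831² − 385·4884² = 1 ✓

95831 4884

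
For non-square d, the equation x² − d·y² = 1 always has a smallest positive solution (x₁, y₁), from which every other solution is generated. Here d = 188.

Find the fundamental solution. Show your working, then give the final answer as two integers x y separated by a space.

4607 336

[13; 1,2,2,6,2,2,1,26] for √188; ℓ=8 ⇒ convergent index 7
i=0: a=13 ⇒ p=13, q=1
…
i=2: a=2 ⇒ p=41, q=3
i=3: a=2 ⇒ p=96, q=7
i=4: a=6 ⇒ p=617, q=45
…
i=6: a=2 ⇒ p=3277, q=239
i=7: a=1 ⇒ p=4607, q=336
(x₁, y₁) = (4607, 336);  4607² − 188·336² = 1 ✓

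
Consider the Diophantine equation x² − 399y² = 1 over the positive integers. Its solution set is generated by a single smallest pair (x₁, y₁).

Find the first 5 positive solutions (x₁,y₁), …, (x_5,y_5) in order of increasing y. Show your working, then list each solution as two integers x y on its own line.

20 1
799 40
31940 1599
1276801 63920
51040100 2555201

√399 = [19; 1,38, …], period ℓ=2 (even) → k=1
k=0  a_k=19  p_k/q_k = 19/1
k=1  a_k=1  p_k/q_k = 20/1
(x₁, y₁) = (20, 1);  20² − 399·1² = 1 ✓
(20+1√399)^2 = 799 + 40√399
(20+1√399)^3 = 31940 + 1599√399
(20+1√399)^4 = 1276801 + 63920√399
(20+1√399)^5 = 51040100 + 2555201√399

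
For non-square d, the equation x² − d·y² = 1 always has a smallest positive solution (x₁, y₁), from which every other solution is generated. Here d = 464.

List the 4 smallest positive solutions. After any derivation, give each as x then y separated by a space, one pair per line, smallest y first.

9801 455
192119201 8918910
3765920568201 174828473365
73819574785756801 3426987725981820

d=464: √d = [21; 1,1,5,1,1,1,5,1,1,42] (ℓ=10, even), read p_9/q_9
i=0: a=21 ⇒ p=21, q=1
…
i=3: a=5 ⇒ p=237, q=11
i=4: a=1 ⇒ p=280, q=13
…
i=7: a=5 ⇒ p=4502, q=209
i=8: a=1 ⇒ p=5299, q=246
i=9: a=1 ⇒ p=9801, q=455
(x₁, y₁) = (9801, 455);  9801² − 464·455² = 1 ✓
k=2:  x_2 = 9801·9801+464·455·455 = 192119201,  y_2 = 9801·455+455·9801 = 8918910
k=3:  x_3 = 9801·192119201+464·455·8918910 = 3765920568201,  y_3 = 9801·8918910+455·192119201 = 174828473365
k=4:  x_4 = 9801·3765920568201+464·455·174828473365 = 73819574785756801,  y_4 = 9801·174828473365+455·3765920568201 = 3426987725981820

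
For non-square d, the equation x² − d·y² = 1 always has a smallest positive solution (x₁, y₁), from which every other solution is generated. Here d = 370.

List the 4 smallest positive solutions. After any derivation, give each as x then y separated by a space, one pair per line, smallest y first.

213859 11118
91471343761 4755368724
39123940210553539 2033956799880714
16734013458886067250241 869959934526623861928

√370 → a₀=19, period (4,4,38); ℓ=3 odd so k=5
i=0: a=19 ⇒ p=19, q=1
…
i=2: a=4 ⇒ p=327, q=17
i=3: a=38 ⇒ p=12503, q=650
i=4: a=4 ⇒ p=50339, q=2617
i=5: a=4 ⇒ p=213859, q=11118
→ (213859, 11118).  Check: 213859²=45735671881, 370·11118²=45735671880, difference 1.
(x_2, y_2) = (213859·213859 + 370·11118·11118, 213859·11118 + 11118·213859) = (91471343761, 4755368724)
(x_3, y_3) = (213859·91471343761 + 370·11118·4755368724, 213859·4755368724 + 11118·91471343761) = (39123940210553539, 2033956799880714)
(x_4, y_4) = (213859·39123940210553539 + 370·11118·2033956799880714, 213859·2033956799880714 + 11118·39123940210553539) = (16734013458886067250241, 869959934526623861928)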